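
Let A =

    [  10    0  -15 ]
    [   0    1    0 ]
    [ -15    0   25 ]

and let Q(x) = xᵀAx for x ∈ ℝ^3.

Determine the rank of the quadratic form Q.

3

Symmetric row and column elimination reduces A to a congruent diagonal form with pivots 10, 1, 5/2.
Counting signs: 3 positive.
The rank is the number of nonzero pivots: 3.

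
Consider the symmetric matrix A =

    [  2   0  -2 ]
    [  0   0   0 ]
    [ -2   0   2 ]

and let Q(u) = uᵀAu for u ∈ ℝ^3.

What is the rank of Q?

Applying the same elementary operations to the rows and columns of A produces a congruent diagonal matrix with entries 2, 0, 0.
That gives 1 positive, 2 zero pivots.
The rank is the number of nonzero pivots: 1.

1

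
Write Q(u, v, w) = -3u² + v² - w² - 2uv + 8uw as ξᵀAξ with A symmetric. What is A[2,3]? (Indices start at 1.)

The coefficient of v·w in Q is 0. For a symmetric A this equals A[2,3] + A[3,2] = 2·A[2,3].
So A[2,3] = 0/2 = 0.

0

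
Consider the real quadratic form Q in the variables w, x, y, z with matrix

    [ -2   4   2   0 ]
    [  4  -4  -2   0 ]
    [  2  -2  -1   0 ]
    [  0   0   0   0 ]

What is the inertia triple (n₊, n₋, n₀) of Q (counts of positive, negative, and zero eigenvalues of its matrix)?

(1, 1, 2)

Symmetric row and column elimination reduces A to a congruent diagonal form with pivots -2, 4, 0, 0.
So there are 1 positive, 1 negative, 2 zero pivots.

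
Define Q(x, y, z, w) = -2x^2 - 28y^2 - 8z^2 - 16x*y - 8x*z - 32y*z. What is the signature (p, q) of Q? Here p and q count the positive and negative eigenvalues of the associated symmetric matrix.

The associated matrix is A = [[-2, -8, -4, 0], [-8, -28, -16, 0], [-4, -16, -8, 0], [0, 0, 0, 0]].
Congruent diagonalization of A (simultaneous row and column reduction) yields pivots -2, 4, 0, 0.
So there are 1 positive, 1 negative, 2 zero pivots.

(1, 1)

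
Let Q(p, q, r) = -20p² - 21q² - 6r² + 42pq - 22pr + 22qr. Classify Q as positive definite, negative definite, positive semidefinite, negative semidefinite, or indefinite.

The symmetric matrix is A = [[-20, 21, -11], [21, -21, 11], [-11, 11, -6]].
Symmetric row and column elimination reduces A to a congruent diagonal form with pivots -20, 21/20, -5/21.
So there are 1 positive, 2 negative pivots.
Hence Q is indefinite.

indefinite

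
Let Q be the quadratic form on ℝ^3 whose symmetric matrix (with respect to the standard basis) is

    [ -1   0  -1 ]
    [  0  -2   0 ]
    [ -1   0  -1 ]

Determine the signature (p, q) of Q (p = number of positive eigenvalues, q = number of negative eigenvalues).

Congruent diagonalization of A (simultaneous row and column reduction) yields pivots -1, -2, 0.
That gives 2 negative, 1 zero pivots.

(0, 2)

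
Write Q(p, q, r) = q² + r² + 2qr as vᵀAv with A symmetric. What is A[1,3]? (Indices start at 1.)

The coefficient of p·r in Q is 0. For a symmetric A this equals A[1,3] + A[3,1] = 2·A[1,3].
So A[1,3] = 0/2 = 0.

0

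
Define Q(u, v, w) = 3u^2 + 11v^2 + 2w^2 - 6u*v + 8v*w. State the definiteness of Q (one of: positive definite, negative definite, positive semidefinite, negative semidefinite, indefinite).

The symmetric matrix is A = [[3, -3, 0], [-3, 11, 4], [0, 4, 2]].
Congruent diagonalization of A (simultaneous row and column reduction) yields pivots 3, 8, 0.
Counting signs: 2 positive, 1 zero.
Hence Q is positive semidefinite.

positive semidefinite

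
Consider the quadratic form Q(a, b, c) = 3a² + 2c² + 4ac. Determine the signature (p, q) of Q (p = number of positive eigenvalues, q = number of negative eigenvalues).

(2, 0)

The associated matrix is A = [[3, 0, 2], [0, 0, 0], [2, 0, 2]].
Congruent diagonalization of A (simultaneous row and column reduction) yields pivots 3, 0, 2/3.
That gives 2 positive, 1 zero pivots.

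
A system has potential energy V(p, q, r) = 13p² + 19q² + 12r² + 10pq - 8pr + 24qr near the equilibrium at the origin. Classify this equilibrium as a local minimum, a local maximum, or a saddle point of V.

local minimum

The Hessian at the origin is H = [[26, 10, -8], [10, 38, 24], [-8, 24, 24]].
An LDLᵀ factorisation of H has diagonal entries 26, 444/13, 8/111.
That gives 3 positive pivots.
H is positive definite, so the origin is a strict local minimum.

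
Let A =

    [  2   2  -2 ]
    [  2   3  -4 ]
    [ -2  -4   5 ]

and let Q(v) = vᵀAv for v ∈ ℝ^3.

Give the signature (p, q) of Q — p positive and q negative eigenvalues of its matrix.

(2, 1)

Row-reducing A symmetrically gives the diagonal entries 2, 1, -1.
So there are 2 positive, 1 negative pivots.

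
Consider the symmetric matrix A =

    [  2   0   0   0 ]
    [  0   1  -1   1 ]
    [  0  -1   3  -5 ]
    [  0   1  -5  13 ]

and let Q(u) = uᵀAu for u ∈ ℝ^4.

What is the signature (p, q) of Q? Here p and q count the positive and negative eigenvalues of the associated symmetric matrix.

(4, 0)

An LDLᵀ factorisation of A has diagonal entries 2, 1, 2, 4.
Counting signs: 4 positive.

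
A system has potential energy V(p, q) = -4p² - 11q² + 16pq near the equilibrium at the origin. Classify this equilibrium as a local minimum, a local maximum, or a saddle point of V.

The Hessian at the origin is H = [[-8, 16], [16, -22]].
det H = -8·-22 − (16)² = -80 < 0, so H is indefinite.
Therefore the origin is a saddle point.

saddle point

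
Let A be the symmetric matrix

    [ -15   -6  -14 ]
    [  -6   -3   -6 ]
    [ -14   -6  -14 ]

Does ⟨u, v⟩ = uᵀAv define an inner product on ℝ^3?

no

Applying the same elementary operations to the rows and columns of A produces a congruent diagonal matrix with entries -15, -3/5, -2/3.
Counting signs: 3 negative.
Hence Q is negative definite.
⟨·,·⟩ is an inner product exactly when A is positive definite.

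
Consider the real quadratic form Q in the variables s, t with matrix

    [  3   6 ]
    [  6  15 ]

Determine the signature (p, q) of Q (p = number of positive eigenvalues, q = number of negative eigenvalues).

Symmetric row and column elimination reduces A to a congruent diagonal form with pivots 3, 3.
Counting signs: 2 positive.

(2, 0)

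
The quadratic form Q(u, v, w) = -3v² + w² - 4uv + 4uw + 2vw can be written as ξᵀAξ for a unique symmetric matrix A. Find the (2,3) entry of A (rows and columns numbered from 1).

1

The coefficient of v·w in Q is 2. For a symmetric A this equals A[2,3] + A[3,2] = 2·A[2,3].
So A[2,3] = 2/2 = 1.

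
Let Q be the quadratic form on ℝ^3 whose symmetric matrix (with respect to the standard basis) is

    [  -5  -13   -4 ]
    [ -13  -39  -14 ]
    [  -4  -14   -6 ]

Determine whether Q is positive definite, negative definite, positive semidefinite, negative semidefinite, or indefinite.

negative definite

Congruent diagonalization of A (simultaneous row and column reduction) yields pivots -5, -26/5, -4/13.
That gives 3 negative pivots.
Hence Q is negative definite.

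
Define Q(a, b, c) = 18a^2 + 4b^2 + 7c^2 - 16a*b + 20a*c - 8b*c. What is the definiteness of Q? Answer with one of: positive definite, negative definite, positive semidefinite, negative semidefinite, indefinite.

The symmetric matrix of Q is A = [[18, -8, 10], [-8, 4, -4], [10, -4, 7]].
Leading principal minors: Δ_1 = 18, Δ_2 = 8, Δ_3 = 8.
All leading principal minors are positive, so by Sylvester's criterion Q is positive definite.

positive definite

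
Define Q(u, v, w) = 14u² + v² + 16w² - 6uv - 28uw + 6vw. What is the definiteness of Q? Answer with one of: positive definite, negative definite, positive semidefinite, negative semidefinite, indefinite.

The associated matrix is A = [[14, -3, -14], [-3, 1, 3], [-14, 3, 16]].
An LDLᵀ factorisation of A has diagonal entries 14, 5/14, 2.
That gives 3 positive pivots.
Hence Q is positive definite.

positive definite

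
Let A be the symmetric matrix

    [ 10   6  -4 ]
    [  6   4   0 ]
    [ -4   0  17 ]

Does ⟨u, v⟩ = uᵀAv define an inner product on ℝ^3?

Leading principal minors: Δ_1 = 10, Δ_2 = 4, Δ_3 = 4.
All leading principal minors are positive, so by Sylvester's criterion Q is positive definite.
⟨·,·⟩ is an inner product exactly when A is positive definite.

yes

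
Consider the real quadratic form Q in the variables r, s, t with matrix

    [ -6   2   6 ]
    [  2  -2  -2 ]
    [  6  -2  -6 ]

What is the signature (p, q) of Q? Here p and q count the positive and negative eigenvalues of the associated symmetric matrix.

Row-reducing A symmetrically gives the diagonal entries -6, -4/3, 0.
So there are 2 negative, 1 zero pivots.

(0, 2)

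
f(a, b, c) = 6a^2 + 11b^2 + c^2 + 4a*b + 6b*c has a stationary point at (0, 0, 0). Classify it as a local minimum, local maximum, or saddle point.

local minimum

The Hessian at the origin is H = [[12, 4, 0], [4, 22, 6], [0, 6, 2]].
Symmetric row and column elimination reduces H to a congruent diagonal form with pivots 12, 62/3, 8/31.
That gives 3 positive pivots.
H is positive definite, so the origin is a strict local minimum.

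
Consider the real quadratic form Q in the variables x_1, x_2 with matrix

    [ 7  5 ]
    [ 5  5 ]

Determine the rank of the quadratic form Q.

2

Congruent diagonalization of A (simultaneous row and column reduction) yields pivots 7, 10/7.
That gives 2 positive pivots.
The rank is the number of nonzero pivots: 2.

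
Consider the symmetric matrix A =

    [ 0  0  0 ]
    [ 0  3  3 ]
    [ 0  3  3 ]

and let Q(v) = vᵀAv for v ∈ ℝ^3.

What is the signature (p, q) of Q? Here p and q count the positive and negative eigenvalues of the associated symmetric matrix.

Row-reducing A symmetrically gives the diagonal entries 0, 3, 0.
That gives 1 positive, 2 zero pivots.

(1, 0)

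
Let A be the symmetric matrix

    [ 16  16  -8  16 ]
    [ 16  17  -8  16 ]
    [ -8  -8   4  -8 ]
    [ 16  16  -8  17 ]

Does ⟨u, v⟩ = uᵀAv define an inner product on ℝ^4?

no

Congruent diagonalization of A (simultaneous row and column reduction) yields pivots 16, 1, 0, 1.
That gives 3 positive, 1 zero pivots.
Hence Q is positive semidefinite.
⟨·,·⟩ is an inner product exactly when A is positive definite.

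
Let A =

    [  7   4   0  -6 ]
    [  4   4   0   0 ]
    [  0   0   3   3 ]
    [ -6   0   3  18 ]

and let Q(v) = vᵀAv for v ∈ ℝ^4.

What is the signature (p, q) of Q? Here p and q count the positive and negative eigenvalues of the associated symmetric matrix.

Symmetric row and column elimination reduces A to a congruent diagonal form with pivots 7, 12/7, 3, 3.
That gives 4 positive pivots.

(4, 0)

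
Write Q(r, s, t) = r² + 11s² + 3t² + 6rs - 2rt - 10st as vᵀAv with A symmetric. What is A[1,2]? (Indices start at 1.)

3

The coefficient of r·s in Q is 6. For a symmetric A this equals A[1,2] + A[2,1] = 2·A[1,2].
So A[1,2] = 6/2 = 3.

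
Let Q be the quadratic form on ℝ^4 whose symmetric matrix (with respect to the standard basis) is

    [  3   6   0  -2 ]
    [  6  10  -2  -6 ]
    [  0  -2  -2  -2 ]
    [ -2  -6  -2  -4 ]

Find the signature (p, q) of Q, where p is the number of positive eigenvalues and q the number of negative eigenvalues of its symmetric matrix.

(1, 2)

Congruent diagonalization of A (simultaneous row and column reduction) yields pivots 3, -2, 0, -10/3.
Counting signs: 1 positive, 2 negative, 1 zero.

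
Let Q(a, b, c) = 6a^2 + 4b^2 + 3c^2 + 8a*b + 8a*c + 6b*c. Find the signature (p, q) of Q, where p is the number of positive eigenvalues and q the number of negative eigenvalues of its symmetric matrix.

The associated matrix is A = [[6, 4, 4], [4, 4, 3], [4, 3, 3]].
Row-reducing A symmetrically gives the diagonal entries 6, 4/3, 1/4.
So there are 3 positive pivots.

(3, 0)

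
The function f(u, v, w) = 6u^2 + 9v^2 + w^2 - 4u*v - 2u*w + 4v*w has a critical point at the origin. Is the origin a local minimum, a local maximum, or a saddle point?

The Hessian at the origin is H = [[12, -4, -2], [-4, 18, 4], [-2, 4, 2]].
Congruent diagonalization of H (simultaneous row and column reduction) yields pivots 12, 50/3, 1.
So there are 3 positive pivots.
H is positive definite, so the origin is a strict local minimum.

local minimum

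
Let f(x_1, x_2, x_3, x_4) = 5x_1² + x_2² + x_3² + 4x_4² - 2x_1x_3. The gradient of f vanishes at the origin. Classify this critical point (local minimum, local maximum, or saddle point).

The Hessian at the origin is H = [[10, 0, -2, 0], [0, 2, 0, 0], [-2, 0, 2, 0], [0, 0, 0, 8]].
Applying the same elementary operations to the rows and columns of H produces a congruent diagonal matrix with entries 10, 2, 8/5, 8.
Counting signs: 4 positive.
H is positive definite, so the origin is a strict local minimum.

local minimum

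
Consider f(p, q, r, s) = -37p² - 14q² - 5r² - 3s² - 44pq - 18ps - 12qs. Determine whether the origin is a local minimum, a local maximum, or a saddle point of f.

local maximum

The Hessian at the origin is H = [[-74, -44, 0, -18], [-44, -28, 0, -12], [0, 0, -10, 0], [-18, -12, 0, -6]].
Congruent diagonalization of H (simultaneous row and column reduction) yields pivots -74, -68/37, -10, -12/17.
Counting signs: 4 negative.
H is negative definite, so the origin is a strict local maximum.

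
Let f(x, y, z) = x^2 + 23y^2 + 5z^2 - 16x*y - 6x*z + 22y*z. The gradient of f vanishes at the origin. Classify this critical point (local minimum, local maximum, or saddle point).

The Hessian at the origin is H = [[2, -16, -6], [-16, 46, 22], [-6, 22, 10]].
Row-reducing H symmetrically gives the diagonal entries 2, -82, 10/41.
That gives 2 positive, 1 negative pivots.
H is indefinite, so the origin is a saddle point.

saddle point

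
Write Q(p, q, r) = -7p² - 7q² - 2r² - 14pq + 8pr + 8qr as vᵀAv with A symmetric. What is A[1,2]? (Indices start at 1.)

-7

The coefficient of p·q in Q is -14. For a symmetric A this equals A[1,2] + A[2,1] = 2·A[1,2].
So A[1,2] = -14/2 = -7.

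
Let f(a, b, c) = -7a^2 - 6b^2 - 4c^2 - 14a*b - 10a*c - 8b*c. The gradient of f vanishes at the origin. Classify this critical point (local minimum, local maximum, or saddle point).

saddle point

The Hessian at the origin is H = [[-14, -14, -10], [-14, -12, -8], [-10, -8, -8]].
Applying the same elementary operations to the rows and columns of H produces a congruent diagonal matrix with entries -14, 2, -20/7.
So there are 1 positive, 2 negative pivots.
H is indefinite, so the origin is a saddle point.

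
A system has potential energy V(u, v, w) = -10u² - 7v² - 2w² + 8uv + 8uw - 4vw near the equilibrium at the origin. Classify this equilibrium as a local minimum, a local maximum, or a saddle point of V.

The Hessian at the origin is H = [[-20, 8, 8], [8, -14, -4], [8, -4, -4]].
Symmetric row and column elimination reduces H to a congruent diagonal form with pivots -20, -54/5, -20/27.
So there are 3 negative pivots.
H is negative definite, so the origin is a strict local maximum.

local maximum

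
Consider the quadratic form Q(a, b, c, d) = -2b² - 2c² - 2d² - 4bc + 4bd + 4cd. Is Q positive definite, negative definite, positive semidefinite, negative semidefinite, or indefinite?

negative semidefinite

Write A = [[0, 0, 0, 0], [0, -2, -2, 2], [0, -2, -2, 2], [0, 2, 2, -2]].
Applying the same elementary operations to the rows and columns of A produces a congruent diagonal matrix with entries 0, -2, 0, 0.
Counting signs: 1 negative, 3 zero.
Hence Q is negative semidefinite.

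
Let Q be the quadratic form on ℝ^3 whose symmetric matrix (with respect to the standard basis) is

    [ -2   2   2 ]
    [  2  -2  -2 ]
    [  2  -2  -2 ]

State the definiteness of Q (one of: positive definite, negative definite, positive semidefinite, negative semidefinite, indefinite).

negative semidefinite

Symmetric row and column elimination reduces A to a congruent diagonal form with pivots -2, 0, 0.
So there are 1 negative, 2 zero pivots.
Hence Q is negative semidefinite.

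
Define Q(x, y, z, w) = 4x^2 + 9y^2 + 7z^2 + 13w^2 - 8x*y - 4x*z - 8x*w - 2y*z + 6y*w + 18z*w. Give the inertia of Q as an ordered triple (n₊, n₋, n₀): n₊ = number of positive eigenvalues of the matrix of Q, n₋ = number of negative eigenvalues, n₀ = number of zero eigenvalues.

(3, 1, 0)

The associated matrix is A = [[4, -4, -2, -4], [-4, 9, -1, 3], [-2, -1, 7, 9], [-4, 3, 9, 13]].
An LDLᵀ factorisation of A has diagonal entries 4, 5, 21/5, -20/21.
That gives 3 positive, 1 negative pivots.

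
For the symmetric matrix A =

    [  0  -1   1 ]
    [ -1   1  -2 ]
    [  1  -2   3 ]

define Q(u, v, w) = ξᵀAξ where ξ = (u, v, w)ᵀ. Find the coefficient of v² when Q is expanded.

1

The coefficient of v² is the diagonal entry A[2,2] = 1.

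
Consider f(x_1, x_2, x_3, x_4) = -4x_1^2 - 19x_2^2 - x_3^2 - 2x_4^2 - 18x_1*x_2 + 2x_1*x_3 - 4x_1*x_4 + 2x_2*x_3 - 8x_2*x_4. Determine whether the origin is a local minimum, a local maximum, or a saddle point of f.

The Hessian at the origin is H = [[-8, -18, 2, -4], [-18, -38, 2, -8], [2, 2, -2, 0], [-4, -8, 0, -4]].
Symmetric row and column elimination reduces H to a congruent diagonal form with pivots -8, 5/2, -4, -12/5.
Counting signs: 1 positive, 3 negative.
H is indefinite, so the origin is a saddle point.

saddle point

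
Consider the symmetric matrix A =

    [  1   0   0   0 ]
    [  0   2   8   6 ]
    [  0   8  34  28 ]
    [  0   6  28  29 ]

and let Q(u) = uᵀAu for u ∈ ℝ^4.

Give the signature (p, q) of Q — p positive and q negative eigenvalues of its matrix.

(4, 0)

Congruent diagonalization of A (simultaneous row and column reduction) yields pivots 1, 2, 2, 3.
That gives 4 positive pivots.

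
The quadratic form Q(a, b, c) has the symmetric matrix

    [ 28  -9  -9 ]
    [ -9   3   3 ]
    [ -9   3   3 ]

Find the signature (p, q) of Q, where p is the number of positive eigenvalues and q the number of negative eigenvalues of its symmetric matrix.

Symmetric row and column elimination reduces A to a congruent diagonal form with pivots 28, 3/28, 0.
That gives 2 positive, 1 zero pivots.

(2, 0)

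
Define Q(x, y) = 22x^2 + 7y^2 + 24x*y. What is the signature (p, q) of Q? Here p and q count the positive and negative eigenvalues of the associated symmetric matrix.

(2, 0)

The symmetric matrix is A = [[22, 12], [12, 7]].
An LDLᵀ factorisation of A has diagonal entries 22, 5/11.
So there are 2 positive pivots.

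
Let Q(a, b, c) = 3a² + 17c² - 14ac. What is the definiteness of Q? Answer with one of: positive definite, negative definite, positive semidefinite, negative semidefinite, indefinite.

The symmetric matrix is A = [[3, 0, -7], [0, 0, 0], [-7, 0, 17]].
Symmetric row and column elimination reduces A to a congruent diagonal form with pivots 3, 0, 2/3.
That gives 2 positive, 1 zero pivots.
Hence Q is positive semidefinite.

positive semidefinite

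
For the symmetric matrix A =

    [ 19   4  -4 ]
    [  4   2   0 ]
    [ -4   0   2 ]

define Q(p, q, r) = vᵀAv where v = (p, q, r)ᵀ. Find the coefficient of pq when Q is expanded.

The coefficient of pq is A[1,2] + A[2,1] = 2·4 = 8.

8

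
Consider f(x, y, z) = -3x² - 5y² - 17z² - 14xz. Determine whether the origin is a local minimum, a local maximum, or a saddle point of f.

The Hessian at the origin is H = [[-6, 0, -14], [0, -10, 0], [-14, 0, -34]].
Symmetric row and column elimination reduces H to a congruent diagonal form with pivots -6, -10, -4/3.
That gives 3 negative pivots.
H is negative definite, so the origin is a strict local maximum.

local maximum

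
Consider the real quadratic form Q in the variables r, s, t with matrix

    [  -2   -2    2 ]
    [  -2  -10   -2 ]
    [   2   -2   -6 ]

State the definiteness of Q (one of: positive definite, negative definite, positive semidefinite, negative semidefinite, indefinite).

negative definite

Leading principal minors: Δ_1 = -2, Δ_2 = 16, Δ_3 = -32.
The signs alternate starting with Δ_1 < 0, so by Sylvester's criterion Q is negative definite.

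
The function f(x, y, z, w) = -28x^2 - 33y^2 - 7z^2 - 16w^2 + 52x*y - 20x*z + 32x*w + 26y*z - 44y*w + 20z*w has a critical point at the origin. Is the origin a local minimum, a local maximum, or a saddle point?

The Hessian at the origin is H = [[-56, 52, -20, 32], [52, -66, 26, -44], [-20, 26, -14, 20], [32, -44, 20, -32]].
Symmetric row and column elimination reduces H to a congruent diagonal form with pivots -56, -124/7, -116/31, -12/29.
Counting signs: 4 negative.
H is negative definite, so the origin is a strict local maximum.

local maximum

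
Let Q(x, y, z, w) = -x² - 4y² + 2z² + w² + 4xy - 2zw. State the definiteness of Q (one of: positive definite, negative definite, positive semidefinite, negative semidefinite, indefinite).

indefinite

Write A = [[-1, 2, 0, 0], [2, -4, 0, 0], [0, 0, 2, -1], [0, 0, -1, 1]].
Congruent diagonalization of A (simultaneous row and column reduction) yields pivots -1, 0, 2, 1/2.
So there are 2 positive, 1 negative, 1 zero pivots.
Hence Q is indefinite.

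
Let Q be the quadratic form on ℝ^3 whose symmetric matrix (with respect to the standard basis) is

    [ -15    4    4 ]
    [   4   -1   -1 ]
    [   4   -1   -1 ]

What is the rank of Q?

Congruent diagonalization of A (simultaneous row and column reduction) yields pivots -15, 1/15, 0.
Counting signs: 1 positive, 1 negative, 1 zero.
The rank is the number of nonzero pivots: 2.

2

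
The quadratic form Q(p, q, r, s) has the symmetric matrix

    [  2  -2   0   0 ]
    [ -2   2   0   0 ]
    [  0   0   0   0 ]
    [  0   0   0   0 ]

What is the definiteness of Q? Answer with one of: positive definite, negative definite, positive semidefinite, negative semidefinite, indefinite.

positive semidefinite

Symmetric row and column elimination reduces A to a congruent diagonal form with pivots 2, 0, 0, 0.
So there are 1 positive, 3 zero pivots.
Hence Q is positive semidefinite.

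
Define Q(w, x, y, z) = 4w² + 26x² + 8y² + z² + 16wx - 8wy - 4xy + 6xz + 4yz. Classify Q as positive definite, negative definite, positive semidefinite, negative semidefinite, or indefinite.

Write A = [[4, 8, -4, 0], [8, 26, -2, 3], [-4, -2, 8, 2], [0, 3, 2, 1]].
Symmetric row and column elimination reduces A to a congruent diagonal form with pivots 4, 10, 2/5, 0.
Counting signs: 3 positive, 1 zero.
Hence Q is positive semidefinite.

positive semidefinite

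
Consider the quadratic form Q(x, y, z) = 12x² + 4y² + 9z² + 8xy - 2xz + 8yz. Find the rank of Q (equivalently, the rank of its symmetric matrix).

Write A = [[12, 4, -1], [4, 4, 4], [-1, 4, 9]].
Symmetric row and column elimination reduces A to a congruent diagonal form with pivots 12, 8/3, 15/8.
That gives 3 positive pivots.
The rank is the number of nonzero pivots: 3.

3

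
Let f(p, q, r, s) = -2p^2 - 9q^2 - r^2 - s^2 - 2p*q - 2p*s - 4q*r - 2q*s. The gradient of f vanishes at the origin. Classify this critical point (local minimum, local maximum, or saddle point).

local maximum

The Hessian at the origin is H = [[-4, -2, 0, -2], [-2, -18, -4, -2], [0, -4, -2, 0], [-2, -2, 0, -2]].
Row-reducing H symmetrically gives the diagonal entries -4, -17, -18/17, -8/9.
Counting signs: 4 negative.
H is negative definite, so the origin is a strict local maximum.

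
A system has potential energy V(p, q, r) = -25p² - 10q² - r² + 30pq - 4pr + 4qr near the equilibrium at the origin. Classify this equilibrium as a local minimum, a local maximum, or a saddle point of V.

The Hessian at the origin is H = [[-50, 30, -4], [30, -20, 4], [-4, 4, -2]].
Row-reducing H symmetrically gives the diagonal entries -50, -2, -2/5.
Counting signs: 3 negative.
H is negative definite, so the origin is a strict local maximum.

local maximum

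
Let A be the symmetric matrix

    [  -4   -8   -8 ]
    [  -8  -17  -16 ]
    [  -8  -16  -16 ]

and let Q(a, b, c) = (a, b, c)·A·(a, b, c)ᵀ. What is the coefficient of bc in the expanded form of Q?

-32

The coefficient of bc is A[2,3] + A[3,2] = 2·(-16) = -32.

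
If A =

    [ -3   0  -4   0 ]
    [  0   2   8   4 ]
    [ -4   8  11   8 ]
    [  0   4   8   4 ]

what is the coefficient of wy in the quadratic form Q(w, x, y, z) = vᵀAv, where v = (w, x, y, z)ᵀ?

-8

The coefficient of wy is A[1,3] + A[3,1] = 2·(-4) = -8.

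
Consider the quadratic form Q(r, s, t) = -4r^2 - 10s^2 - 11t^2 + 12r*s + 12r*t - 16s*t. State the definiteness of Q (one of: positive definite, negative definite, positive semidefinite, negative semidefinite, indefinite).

negative definite

The symmetric matrix of Q is A = [[-4, 6, 6], [6, -10, -8], [6, -8, -11]].
Leading principal minors: Δ_1 = -4, Δ_2 = 4, Δ_3 = -4.
The signs alternate starting with Δ_1 < 0, so by Sylvester's criterion Q is negative definite.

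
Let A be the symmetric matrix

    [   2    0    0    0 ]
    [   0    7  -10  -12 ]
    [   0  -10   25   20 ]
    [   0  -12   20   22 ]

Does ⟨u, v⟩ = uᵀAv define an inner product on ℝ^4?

yes

Leading principal minors: Δ_1 = 2, Δ_2 = 14, Δ_3 = 150, Δ_4 = 100.
All leading principal minors are positive, so by Sylvester's criterion Q is positive definite.
⟨·,·⟩ is an inner product exactly when A is positive definite.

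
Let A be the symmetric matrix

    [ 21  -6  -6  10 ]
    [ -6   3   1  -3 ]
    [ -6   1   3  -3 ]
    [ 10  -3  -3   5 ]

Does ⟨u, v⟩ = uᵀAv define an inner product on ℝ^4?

Leading principal minors: Δ_1 = 21, Δ_2 = 27, Δ_3 = 24, Δ_4 = 4.
All leading principal minors are positive, so by Sylvester's criterion Q is positive definite.
⟨·,·⟩ is an inner product exactly when A is positive definite.

yes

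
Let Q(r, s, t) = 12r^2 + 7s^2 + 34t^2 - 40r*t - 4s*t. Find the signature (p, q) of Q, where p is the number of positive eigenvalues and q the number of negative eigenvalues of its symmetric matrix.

The symmetric matrix is A = [[12, 0, -20], [0, 7, -2], [-20, -2, 34]].
Row-reducing A symmetrically gives the diagonal entries 12, 7, 2/21.
That gives 3 positive pivots.

(3, 0)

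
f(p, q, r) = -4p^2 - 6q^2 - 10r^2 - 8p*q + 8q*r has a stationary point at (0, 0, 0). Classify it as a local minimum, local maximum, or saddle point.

The Hessian at the origin is H = [[-8, -8, 0], [-8, -12, 8], [0, 8, -20]].
Symmetric row and column elimination reduces H to a congruent diagonal form with pivots -8, -4, -4.
Counting signs: 3 negative.
H is negative definite, so the origin is a strict local maximum.

local maximum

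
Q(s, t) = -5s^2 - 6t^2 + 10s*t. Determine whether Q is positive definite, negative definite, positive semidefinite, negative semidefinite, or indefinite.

negative definite

The symmetric matrix of Q is A = [[-5, 5], [5, -6]].
Leading principal minors: Δ_1 = -5, Δ_2 = 5.
The signs alternate starting with Δ_1 < 0, so by Sylvester's criterion Q is negative definite.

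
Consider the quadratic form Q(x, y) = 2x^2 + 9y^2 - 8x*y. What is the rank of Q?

2

The associated matrix is A = [[2, -4], [-4, 9]].
Symmetric row and column elimination reduces A to a congruent diagonal form with pivots 2, 1.
That gives 2 positive pivots.
The rank is the number of nonzero pivots: 2.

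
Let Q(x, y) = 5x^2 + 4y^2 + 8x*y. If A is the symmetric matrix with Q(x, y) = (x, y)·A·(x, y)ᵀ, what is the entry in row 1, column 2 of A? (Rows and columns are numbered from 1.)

4

The coefficient of x·y in Q is 8. For a symmetric A this equals A[1,2] + A[2,1] = 2·A[1,2].
So A[1,2] = 8/2 = 4.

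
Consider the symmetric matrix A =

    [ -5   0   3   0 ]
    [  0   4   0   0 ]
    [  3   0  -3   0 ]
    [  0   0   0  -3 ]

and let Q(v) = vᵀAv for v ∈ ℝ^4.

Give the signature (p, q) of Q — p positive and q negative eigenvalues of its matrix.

Applying the same elementary operations to the rows and columns of A produces a congruent diagonal matrix with entries -5, 4, -6/5, -3.
So there are 1 positive, 3 negative pivots.

(1, 3)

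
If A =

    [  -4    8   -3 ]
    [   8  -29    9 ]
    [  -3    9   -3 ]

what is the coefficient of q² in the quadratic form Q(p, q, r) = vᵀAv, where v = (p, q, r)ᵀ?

-29

The coefficient of q² is the diagonal entry A[2,2] = -29.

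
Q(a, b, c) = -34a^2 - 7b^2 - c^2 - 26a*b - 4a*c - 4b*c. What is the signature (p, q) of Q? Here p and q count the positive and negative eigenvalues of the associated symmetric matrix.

The symmetric matrix is A = [[-34, -13, -2], [-13, -7, -2], [-2, -2, -1]].
Symmetric row and column elimination reduces A to a congruent diagonal form with pivots -34, -69/34, -3/23.
That gives 3 negative pivots.

(0, 3)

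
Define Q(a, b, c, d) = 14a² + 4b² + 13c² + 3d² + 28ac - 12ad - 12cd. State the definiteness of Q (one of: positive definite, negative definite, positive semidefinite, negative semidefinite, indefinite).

Write A = [[14, 0, 14, -6], [0, 4, 0, 0], [14, 0, 13, -6], [-6, 0, -6, 3]].
Congruent diagonalization of A (simultaneous row and column reduction) yields pivots 14, 4, -1, 3/7.
Counting signs: 3 positive, 1 negative.
Hence Q is indefinite.

indefinite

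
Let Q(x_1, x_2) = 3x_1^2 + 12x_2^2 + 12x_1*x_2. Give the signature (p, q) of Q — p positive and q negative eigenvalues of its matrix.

(1, 0)

The associated matrix is A = [[3, 6], [6, 12]].
Congruent diagonalization of A (simultaneous row and column reduction) yields pivots 3, 0.
So there are 1 positive, 1 zero pivots.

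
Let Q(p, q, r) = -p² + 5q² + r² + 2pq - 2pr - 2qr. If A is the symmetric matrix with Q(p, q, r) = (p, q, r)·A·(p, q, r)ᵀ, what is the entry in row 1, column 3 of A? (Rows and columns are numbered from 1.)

-1

The coefficient of p·r in Q is -2. For a symmetric A this equals A[1,3] + A[3,1] = 2·A[1,3].
So A[1,3] = -2/2 = -1.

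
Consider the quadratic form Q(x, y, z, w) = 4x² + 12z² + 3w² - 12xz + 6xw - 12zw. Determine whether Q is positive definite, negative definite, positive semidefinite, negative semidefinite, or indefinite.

Write A = [[4, 0, -6, 3], [0, 0, 0, 0], [-6, 0, 12, -6], [3, 0, -6, 3]].
Row-reducing A symmetrically gives the diagonal entries 4, 0, 3, 0.
So there are 2 positive, 2 zero pivots.
Hence Q is positive semidefinite.

positive semidefinite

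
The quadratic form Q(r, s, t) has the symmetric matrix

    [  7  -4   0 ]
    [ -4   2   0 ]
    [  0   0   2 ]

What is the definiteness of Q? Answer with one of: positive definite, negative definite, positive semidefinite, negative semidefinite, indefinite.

indefinite

Row-reducing A symmetrically gives the diagonal entries 7, -2/7, 2.
Counting signs: 2 positive, 1 negative.
Hence Q is indefinite.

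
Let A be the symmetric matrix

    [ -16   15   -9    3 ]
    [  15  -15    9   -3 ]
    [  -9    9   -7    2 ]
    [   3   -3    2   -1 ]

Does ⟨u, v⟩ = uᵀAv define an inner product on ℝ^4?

An LDLᵀ factorisation of A has diagonal entries -16, -15/16, -8/5, -3/8.
Counting signs: 4 negative.
Hence Q is negative definite.
⟨·,·⟩ is an inner product exactly when A is positive definite.

no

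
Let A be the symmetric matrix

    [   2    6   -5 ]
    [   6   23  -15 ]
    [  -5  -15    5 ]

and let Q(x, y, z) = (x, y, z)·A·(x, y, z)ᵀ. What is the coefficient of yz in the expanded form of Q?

-30

The coefficient of yz is A[2,3] + A[3,2] = 2·(-15) = -30.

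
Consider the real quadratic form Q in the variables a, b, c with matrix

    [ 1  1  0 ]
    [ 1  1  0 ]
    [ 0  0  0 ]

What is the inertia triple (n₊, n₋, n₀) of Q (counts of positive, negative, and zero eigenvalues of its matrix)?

(1, 0, 2)

Row-reducing A symmetrically gives the diagonal entries 1, 0, 0.
So there are 1 positive, 2 zero pivots.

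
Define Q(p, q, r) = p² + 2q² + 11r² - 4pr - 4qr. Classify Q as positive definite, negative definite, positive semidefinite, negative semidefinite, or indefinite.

The symmetric matrix of Q is A = [[1, 0, -2], [0, 2, -2], [-2, -2, 11]].
Leading principal minors: Δ_1 = 1, Δ_2 = 2, Δ_3 = 10.
All leading principal minors are positive, so by Sylvester's criterion Q is positive definite.

positive definite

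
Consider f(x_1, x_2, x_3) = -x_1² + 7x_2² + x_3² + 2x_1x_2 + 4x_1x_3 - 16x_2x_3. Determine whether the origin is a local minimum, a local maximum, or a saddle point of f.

saddle point

The Hessian at the origin is H = [[-2, 2, 4], [2, 14, -16], [4, -16, 2]].
Symmetric row and column elimination reduces H to a congruent diagonal form with pivots -2, 16, 1.
That gives 2 positive, 1 negative pivots.
H is indefinite, so the origin is a saddle point.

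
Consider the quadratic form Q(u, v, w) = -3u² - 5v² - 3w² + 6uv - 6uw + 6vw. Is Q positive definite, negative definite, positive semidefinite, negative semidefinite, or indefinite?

The symmetric matrix is A = [[-3, 3, -3], [3, -5, 3], [-3, 3, -3]].
Applying the same elementary operations to the rows and columns of A produces a congruent diagonal matrix with entries -3, -2, 0.
So there are 2 negative, 1 zero pivots.
Hence Q is negative semidefinite.

negative semidefinite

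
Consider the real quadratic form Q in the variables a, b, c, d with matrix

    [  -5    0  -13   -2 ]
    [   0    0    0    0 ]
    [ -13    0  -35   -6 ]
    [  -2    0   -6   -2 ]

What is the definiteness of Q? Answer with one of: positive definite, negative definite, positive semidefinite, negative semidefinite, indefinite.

negative semidefinite

Row-reducing A symmetrically gives the diagonal entries -5, 0, -6/5, -2/3.
Counting signs: 3 negative, 1 zero.
Hence Q is negative semidefinite.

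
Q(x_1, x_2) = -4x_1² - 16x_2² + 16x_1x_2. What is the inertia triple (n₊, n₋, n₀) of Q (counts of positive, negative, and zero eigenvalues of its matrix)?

The associated matrix is A = [[-4, 8], [8, -16]].
Symmetric row and column elimination reduces A to a congruent diagonal form with pivots -4, 0.
That gives 1 negative, 1 zero pivots.

(0, 1, 1)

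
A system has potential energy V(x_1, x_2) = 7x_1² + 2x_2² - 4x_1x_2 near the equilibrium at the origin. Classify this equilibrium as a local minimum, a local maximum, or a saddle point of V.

The Hessian at the origin is H = [[14, -4], [-4, 4]].
det H = 14·4 − (-4)² = 40 > 0 and H[1,1] = 14 > 0, so H is positive definite.
Therefore the origin is a local minimum.

local minimum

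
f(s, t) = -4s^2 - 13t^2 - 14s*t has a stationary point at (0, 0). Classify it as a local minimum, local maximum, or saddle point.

local maximum

The Hessian at the origin is H = [[-8, -14], [-14, -26]].
det H = -8·-26 − (-14)² = 12 > 0 and H[1,1] = -8 < 0, so H is negative definite.
Therefore the origin is a local maximum.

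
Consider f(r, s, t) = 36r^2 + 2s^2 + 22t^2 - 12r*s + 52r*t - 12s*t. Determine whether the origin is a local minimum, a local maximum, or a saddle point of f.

The Hessian at the origin is H = [[72, -12, 52], [-12, 4, -12], [52, -12, 44]].
Row-reducing H symmetrically gives the diagonal entries 72, 2, 8/9.
Counting signs: 3 positive.
H is positive definite, so the origin is a strict local minimum.

local minimum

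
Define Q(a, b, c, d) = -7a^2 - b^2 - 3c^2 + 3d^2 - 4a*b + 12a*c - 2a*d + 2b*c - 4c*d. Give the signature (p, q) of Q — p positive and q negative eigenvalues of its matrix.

The associated matrix is A = [[-7, -2, 6, -1], [-2, -1, 1, 0], [6, 1, -3, -2], [-1, 0, -2, 3]].
Symmetric row and column elimination reduces A to a congruent diagonal form with pivots -7, -3/7, 10/3, 0.
So there are 1 positive, 2 negative, 1 zero pivots.

(1, 2)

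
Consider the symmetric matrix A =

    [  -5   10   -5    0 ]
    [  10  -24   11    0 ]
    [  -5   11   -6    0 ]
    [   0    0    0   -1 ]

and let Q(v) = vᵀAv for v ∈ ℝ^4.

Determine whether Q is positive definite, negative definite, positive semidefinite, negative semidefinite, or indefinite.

negative definite

An LDLᵀ factorisation of A has diagonal entries -5, -4, -3/4, -1.
So there are 4 negative pivots.
Hence Q is negative definite.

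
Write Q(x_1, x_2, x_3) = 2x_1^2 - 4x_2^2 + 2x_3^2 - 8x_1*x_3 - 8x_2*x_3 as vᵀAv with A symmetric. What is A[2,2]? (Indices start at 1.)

The coefficient of x_2^2 in Q is -4, and that is exactly A[2,2].

-4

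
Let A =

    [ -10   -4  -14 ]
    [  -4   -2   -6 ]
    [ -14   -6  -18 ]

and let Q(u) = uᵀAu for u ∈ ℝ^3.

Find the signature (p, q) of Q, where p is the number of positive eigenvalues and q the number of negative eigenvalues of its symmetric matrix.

Applying the same elementary operations to the rows and columns of A produces a congruent diagonal matrix with entries -10, -2/5, 2.
So there are 1 positive, 2 negative pivots.

(1, 2)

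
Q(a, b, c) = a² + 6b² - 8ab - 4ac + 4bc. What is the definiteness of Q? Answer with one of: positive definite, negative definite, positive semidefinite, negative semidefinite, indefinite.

indefinite

Write A = [[1, -4, -2], [-4, 6, 2], [-2, 2, 0]].
Row-reducing A symmetrically gives the diagonal entries 1, -10, -2/5.
Counting signs: 1 positive, 2 negative.
Hence Q is indefinite.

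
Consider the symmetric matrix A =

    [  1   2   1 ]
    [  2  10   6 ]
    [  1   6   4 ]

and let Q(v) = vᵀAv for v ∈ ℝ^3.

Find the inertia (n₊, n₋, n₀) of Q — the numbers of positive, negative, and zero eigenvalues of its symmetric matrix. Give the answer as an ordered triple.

(3, 0, 0)

Applying the same elementary operations to the rows and columns of A produces a congruent diagonal matrix with entries 1, 6, 1/3.
Counting signs: 3 positive.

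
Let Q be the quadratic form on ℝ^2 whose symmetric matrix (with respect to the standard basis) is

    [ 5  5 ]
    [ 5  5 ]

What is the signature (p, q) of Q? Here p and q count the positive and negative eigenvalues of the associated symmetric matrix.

(1, 0)

Symmetric row and column elimination reduces A to a congruent diagonal form with pivots 5, 0.
Counting signs: 1 positive, 1 zero.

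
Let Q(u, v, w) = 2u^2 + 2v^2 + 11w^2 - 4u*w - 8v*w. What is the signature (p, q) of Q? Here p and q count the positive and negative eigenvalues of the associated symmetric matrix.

(3, 0)

The symmetric matrix is A = [[2, 0, -2], [0, 2, -4], [-2, -4, 11]].
Applying the same elementary operations to the rows and columns of A produces a congruent diagonal matrix with entries 2, 2, 1.
So there are 3 positive pivots.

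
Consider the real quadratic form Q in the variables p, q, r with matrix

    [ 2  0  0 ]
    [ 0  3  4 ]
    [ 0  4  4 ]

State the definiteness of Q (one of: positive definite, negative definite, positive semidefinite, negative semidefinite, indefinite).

indefinite

Symmetric row and column elimination reduces A to a congruent diagonal form with pivots 2, 3, -4/3.
So there are 2 positive, 1 negative pivots.
Hence Q is indefinite.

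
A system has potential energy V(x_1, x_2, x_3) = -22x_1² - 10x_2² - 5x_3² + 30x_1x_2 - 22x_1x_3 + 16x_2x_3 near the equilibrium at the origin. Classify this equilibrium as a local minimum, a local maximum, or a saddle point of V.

saddle point

The Hessian at the origin is H = [[-44, 30, -22], [30, -20, 16], [-22, 16, -10]].
Congruent diagonalization of H (simultaneous row and column reduction) yields pivots -44, 5/11, -6/5.
That gives 1 positive, 2 negative pivots.
H is indefinite, so the origin is a saddle point.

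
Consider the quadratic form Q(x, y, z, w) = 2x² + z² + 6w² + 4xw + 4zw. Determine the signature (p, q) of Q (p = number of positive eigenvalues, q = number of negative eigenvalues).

(2, 0)

The associated matrix is A = [[2, 0, 0, 2], [0, 0, 0, 0], [0, 0, 1, 2], [2, 0, 2, 6]].
Symmetric row and column elimination reduces A to a congruent diagonal form with pivots 2, 0, 1, 0.
That gives 2 positive, 2 zero pivots.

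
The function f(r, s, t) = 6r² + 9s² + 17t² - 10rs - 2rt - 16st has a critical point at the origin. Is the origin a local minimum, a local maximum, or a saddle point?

The Hessian at the origin is H = [[12, -10, -2], [-10, 18, -16], [-2, -16, 34]].
Applying the same elementary operations to the rows and columns of H produces a congruent diagonal matrix with entries 12, 29/3, 40/29.
That gives 3 positive pivots.
H is positive definite, so the origin is a strict local minimum.

local minimum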